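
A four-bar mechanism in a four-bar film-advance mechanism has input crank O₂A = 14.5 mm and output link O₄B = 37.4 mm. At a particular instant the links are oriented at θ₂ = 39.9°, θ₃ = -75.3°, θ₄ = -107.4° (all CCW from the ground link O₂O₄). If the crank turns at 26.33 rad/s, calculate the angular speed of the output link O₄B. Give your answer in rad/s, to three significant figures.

17.4

ω₂ = 26.33 rad/s
Differentiating the loop-closure r₂e^{iθ₂}+r₃e^{iθ₃}=r₁+r₄e^{iθ₄} gives r₂ω₂e^{iθ₂}+r₃ω₃e^{iθ₃}=r₄ω₄e^{iθ₄}.
Eliminating the other unknown: ω₄ = r₂ω₂ sin(θ₂−θ₃) / [r₄ sin(θ₄−θ₃)].
Numerator sine = +0.90483; denominator sine = -0.53140.
Result = 0.0145·26.33·(+0.90483) / (0.0374·(-0.53140)) = -17.382 rad/s; magnitude 17.382 rad/s.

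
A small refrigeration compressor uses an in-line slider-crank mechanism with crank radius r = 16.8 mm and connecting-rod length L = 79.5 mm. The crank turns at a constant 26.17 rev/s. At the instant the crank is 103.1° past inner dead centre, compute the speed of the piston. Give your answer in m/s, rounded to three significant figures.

ω = 2π·26.2 = 164.4 rad/s
For an in-line slider-crank, x = r cosθ + √(L² − r² sin²θ), so v = −rω sinθ·[1 + r cosθ/√(L² − r² sin²θ)].
With r = 0.0168 m, L = 0.0795 m, θ = 103.1°: √(L² − r² sin²θ) = 0.077798 m.
v = −0.0168·164.4·0.97398·[1 + 0.0168·-0.22665/0.077798] = -2.5589 m/s.
|v| = 2.5589 m/s.

2.56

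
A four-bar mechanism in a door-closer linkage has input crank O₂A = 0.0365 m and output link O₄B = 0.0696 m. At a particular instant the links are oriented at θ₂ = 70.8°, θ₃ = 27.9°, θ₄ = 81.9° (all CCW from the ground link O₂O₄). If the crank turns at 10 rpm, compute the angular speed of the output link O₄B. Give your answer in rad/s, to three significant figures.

ω₂ = 1.047 rad/s (from 10 rpm).
Differentiating the loop-closure r₂e^{iθ₂}+r₃e^{iθ₃}=r₁+r₄e^{iθ₄} gives r₂ω₂e^{iθ₂}+r₃ω₃e^{iθ₃}=r₄ω₄e^{iθ₄}.
Eliminating the other unknown: ω₄ = r₂ω₂ sin(θ₂−θ₃) / [r₄ sin(θ₄−θ₃)].
Numerator sine = +0.68072; denominator sine = +0.80902.
Result = 0.0365·1.047·(+0.68072) / (0.0696·(+0.80902)) = +0.46209 rad/s; magnitude 0.46209 rad/s.

0.462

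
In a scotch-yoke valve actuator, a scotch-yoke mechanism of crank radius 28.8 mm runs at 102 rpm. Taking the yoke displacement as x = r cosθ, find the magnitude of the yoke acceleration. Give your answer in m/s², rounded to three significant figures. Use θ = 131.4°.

2.17

ω = 10.68 rad/s (from 102 rpm).
x = r cosθ ⇒ ẍ = −rω² cosθ (ω constant).
|a| = rω²|cosθ| = 0.0288·(10.68)²·|cos 131.4°| = 2.173 m/s².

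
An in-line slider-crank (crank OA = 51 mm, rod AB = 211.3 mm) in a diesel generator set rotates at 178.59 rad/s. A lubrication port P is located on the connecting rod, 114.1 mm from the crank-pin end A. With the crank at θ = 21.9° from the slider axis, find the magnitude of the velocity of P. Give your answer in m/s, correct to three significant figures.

ω = 178.6 rad/s.  Crank-pin speed |V_A| = rω = 9.1081 m/s, perpendicular to OA.
Rod angle: sinφ = −(r/L) sinθ ⇒ φ = -5.165°; ω_rod = −rω cosθ/√(L²−r²sin²θ) = -40.157 rad/s.
V_P = V_A + ω_rod × AP, with AP = 0.1141 m along the rod.
Components: V_Px = −rω sinθ − a·ω_rod·sinφ = -3.8097 m/s;  V_Py = rω cosθ + a·ω_rod·cosφ = +3.8875 m/s.
|V_P| = √(V_Px² + V_Py²) = 5.443 m/s.

5.44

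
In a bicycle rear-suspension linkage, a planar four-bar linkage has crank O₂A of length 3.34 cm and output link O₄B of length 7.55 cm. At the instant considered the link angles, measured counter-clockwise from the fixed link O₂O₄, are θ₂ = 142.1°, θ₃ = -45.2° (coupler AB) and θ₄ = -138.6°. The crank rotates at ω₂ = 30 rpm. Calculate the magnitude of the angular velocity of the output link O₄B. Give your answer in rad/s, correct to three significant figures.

ω₂ = 3.142 rad/s (from 30 rpm).
Differentiating the loop-closure r₂e^{iθ₂}+r₃e^{iθ₃}=r₁+r₄e^{iθ₄} gives r₂ω₂e^{iθ₂}+r₃ω₃e^{iθ₃}=r₄ω₄e^{iθ₄}.
Eliminating the other unknown: ω₄ = r₂ω₂ sin(θ₂−θ₃) / [r₄ sin(θ₄−θ₃)].
Numerator sine = -0.12706; denominator sine = -0.99824.
Result = 0.0334·3.142·(-0.12706) / (0.0755·(-0.99824)) = +0.1769 rad/s; magnitude 0.1769 rad/s.

0.177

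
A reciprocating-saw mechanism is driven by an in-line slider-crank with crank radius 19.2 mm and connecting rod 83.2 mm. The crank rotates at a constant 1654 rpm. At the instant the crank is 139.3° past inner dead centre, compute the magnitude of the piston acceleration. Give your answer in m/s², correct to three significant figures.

415

ω = 2π·1654/60 = 173.2 rad/s
x(θ) = r cosθ + √(L² − r² sin²θ); with ω constant, a = ω²·d²x/dθ².
d²x/dθ² = −r cosθ − r²(cos2θ)/√u − r⁴ sin²2θ/(4u^{3/2}),  u = L² − r² sin²θ = 0.00676548 m².
Substituting r = 0.0192 m, L = 0.0832 m, θ = 139.3°: d²x/dθ² = +0.013826 m.
a = ω²·d²x/dθ² = (173.2)²·(+0.013826) = +414.8 m/s²;  |a| = 414.8 m/s².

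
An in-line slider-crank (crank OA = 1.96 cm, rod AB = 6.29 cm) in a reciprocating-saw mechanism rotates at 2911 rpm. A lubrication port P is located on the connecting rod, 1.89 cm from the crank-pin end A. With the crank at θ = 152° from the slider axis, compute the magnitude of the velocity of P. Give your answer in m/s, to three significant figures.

ω = 304.8 rad/s.  Crank-pin speed |V_A| = rω = 5.9748 m/s, perpendicular to OA.
Rod angle: sinφ = −(r/L) sinθ ⇒ φ = -8.412°; ω_rod = −rω cosθ/√(L²−r²sin²θ) = +84.783 rad/s.
V_P = V_A + ω_rod × AP, with AP = 0.0189 m along the rod.
Components: V_Px = −rω sinθ − a·ω_rod·sinφ = -2.5706 m/s;  V_Py = rω cosθ + a·ω_rod·cosφ = -3.6903 m/s.
|V_P| = √(V_Px² + V_Py²) = 4.4974 m/s.

4.50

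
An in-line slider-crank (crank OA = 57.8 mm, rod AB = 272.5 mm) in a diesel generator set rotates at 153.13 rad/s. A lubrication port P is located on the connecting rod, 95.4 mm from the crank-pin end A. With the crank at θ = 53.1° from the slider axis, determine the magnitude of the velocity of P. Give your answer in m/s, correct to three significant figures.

8.16

ω = 153.1 rad/s.  Crank-pin speed |V_A| = rω = 8.8509 m/s, perpendicular to OA.
Rod angle: sinφ = −(r/L) sinθ ⇒ φ = -9.766°; ω_rod = −rω cosθ/√(L²−r²sin²θ) = -19.789 rad/s.
V_P = V_A + ω_rod × AP, with AP = 0.0954 m along the rod.
Components: V_Px = −rω sinθ − a·ω_rod·sinφ = -7.3982 m/s;  V_Py = rω cosθ + a·ω_rod·cosφ = +3.4538 m/s.
|V_P| = √(V_Px² + V_Py²) = 8.1646 m/s.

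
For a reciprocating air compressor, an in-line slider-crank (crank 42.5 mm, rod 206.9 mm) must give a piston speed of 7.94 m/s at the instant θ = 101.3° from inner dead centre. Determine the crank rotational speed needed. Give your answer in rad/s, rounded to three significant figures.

199

For an in-line slider-crank, |v_piston| = rω|sinθ|·[1 + r cosθ/√(L² − r² sin²θ)].
With r = 0.0425 m, L = 0.2069 m, θ = 101.3°: the bracketed kinematic factor |dx/dθ| = 0.039964 m.
ω = v/|dx/dθ| = 7.94/0.039964 = 198.68 rad/s.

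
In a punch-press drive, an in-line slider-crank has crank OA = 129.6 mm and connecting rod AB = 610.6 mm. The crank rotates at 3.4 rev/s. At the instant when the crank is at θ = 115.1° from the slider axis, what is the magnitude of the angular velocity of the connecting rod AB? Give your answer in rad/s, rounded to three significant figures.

ω = 21.36 rad/s (converted from 3.4 rev/s).
The rod makes angle φ with the slider axis where L sinφ = r sinθ; differentiating, L cosφ·φ̇ = r ω cosθ.
L cosφ = √(L² − r² sin²θ) = 0.59921 m.
|ω_rod| = r ω |cosθ| / √(L² − r² sin²θ) = 0.1296·21.36·0.42420/0.59921 = 1.96 rad/s.

1.96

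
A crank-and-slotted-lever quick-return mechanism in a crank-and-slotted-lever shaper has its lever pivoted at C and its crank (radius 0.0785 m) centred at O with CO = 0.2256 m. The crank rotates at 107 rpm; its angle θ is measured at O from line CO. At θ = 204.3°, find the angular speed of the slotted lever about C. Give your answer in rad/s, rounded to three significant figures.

ω = 11.21 rad/s (from 107 rpm).
Crank pin A relative to C: A = (d + r cosθ, r sinθ); lever angle φ = atan2(r sinθ, d + r cosθ).
Differentiating tanφ: φ̇ = rω(d cosθ + r)/(d² + r² + 2dr cosθ).
d² + r² + 2dr cosθ = |CA|² = 0.0247764 m²;  d cosθ + r = -0.12711 m.
|ω_lever| = |0.0785·11.21·-0.12711| / 0.0247764 = 4.5127 rad/s.

4.51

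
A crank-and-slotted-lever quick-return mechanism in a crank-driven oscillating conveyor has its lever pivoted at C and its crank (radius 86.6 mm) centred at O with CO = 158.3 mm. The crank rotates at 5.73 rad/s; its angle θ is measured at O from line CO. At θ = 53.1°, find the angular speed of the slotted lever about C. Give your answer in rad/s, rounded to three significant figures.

1.84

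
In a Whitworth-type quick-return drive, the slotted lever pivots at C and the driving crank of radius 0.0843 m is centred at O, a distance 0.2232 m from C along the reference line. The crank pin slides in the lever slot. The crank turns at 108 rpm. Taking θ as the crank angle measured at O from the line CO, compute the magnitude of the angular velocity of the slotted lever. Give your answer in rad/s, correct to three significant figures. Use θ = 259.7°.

0.843

ω = 11.31 rad/s (from 108 rpm).
Crank pin A relative to C: A = (d + r cosθ, r sinθ); lever angle φ = atan2(r sinθ, d + r cosθ).
Differentiating tanφ: φ̇ = rω(d cosθ + r)/(d² + r² + 2dr cosθ).
d² + r² + 2dr cosθ = |CA|² = 0.0501961 m²;  d cosθ + r = +0.044391 m.
|ω_lever| = |0.0843·11.31·+0.044391| / 0.0501961 = 0.84316 rad/s.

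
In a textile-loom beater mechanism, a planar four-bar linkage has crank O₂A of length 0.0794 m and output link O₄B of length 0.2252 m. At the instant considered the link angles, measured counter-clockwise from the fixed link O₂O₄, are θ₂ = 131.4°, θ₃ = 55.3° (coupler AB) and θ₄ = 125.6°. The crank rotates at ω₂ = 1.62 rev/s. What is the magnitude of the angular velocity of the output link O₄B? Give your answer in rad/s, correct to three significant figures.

ω₂ = 10.18 rad/s (from 1.62 rev/s).
Differentiating the loop-closure r₂e^{iθ₂}+r₃e^{iθ₃}=r₁+r₄e^{iθ₄} gives r₂ω₂e^{iθ₂}+r₃ω₃e^{iθ₃}=r₄ω₄e^{iθ₄}.
Eliminating the other unknown: ω₄ = r₂ω₂ sin(θ₂−θ₃) / [r₄ sin(θ₄−θ₃)].
Numerator sine = +0.97072; denominator sine = +0.94147.
Result = 0.0794·10.18·(+0.97072) / (0.2252·(+0.94147)) = +3.7003 rad/s; magnitude 3.7003 rad/s.

3.70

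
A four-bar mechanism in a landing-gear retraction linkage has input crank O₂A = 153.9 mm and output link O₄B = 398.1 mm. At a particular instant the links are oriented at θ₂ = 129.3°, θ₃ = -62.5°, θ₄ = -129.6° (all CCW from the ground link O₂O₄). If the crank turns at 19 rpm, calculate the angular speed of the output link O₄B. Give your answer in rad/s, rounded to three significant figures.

ω₂ = 1.99 rad/s (from 19 rpm).
Differentiating the loop-closure r₂e^{iθ₂}+r₃e^{iθ₃}=r₁+r₄e^{iθ₄} gives r₂ω₂e^{iθ₂}+r₃ω₃e^{iθ₃}=r₄ω₄e^{iθ₄}.
Eliminating the other unknown: ω₄ = r₂ω₂ sin(θ₂−θ₃) / [r₄ sin(θ₄−θ₃)].
Numerator sine = -0.20450; denominator sine = -0.92119.
Result = 0.1539·1.99·(-0.20450) / (0.3981·(-0.92119)) = +0.17075 rad/s; magnitude 0.17075 rad/s.

0.171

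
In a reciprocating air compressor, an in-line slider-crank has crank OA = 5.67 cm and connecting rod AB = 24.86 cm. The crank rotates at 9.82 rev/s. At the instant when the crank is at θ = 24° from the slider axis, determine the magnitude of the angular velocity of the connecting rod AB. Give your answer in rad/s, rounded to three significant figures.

12.9

ω = 61.7 rad/s (converted from 9.82 rev/s).
The rod makes angle φ with the slider axis where L sinφ = r sinθ; differentiating, L cosφ·φ̇ = r ω cosθ.
L cosφ = √(L² − r² sin²θ) = 0.24753 m.
|ω_rod| = r ω |cosθ| / √(L² − r² sin²θ) = 0.0567·61.7·0.91355/0.24753 = 12.912 rad/s.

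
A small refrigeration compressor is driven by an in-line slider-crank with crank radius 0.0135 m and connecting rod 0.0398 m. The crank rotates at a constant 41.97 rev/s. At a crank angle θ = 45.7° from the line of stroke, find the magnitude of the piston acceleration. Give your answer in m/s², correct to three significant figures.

ω = 2π·42 = 263.7 rad/s
x(θ) = r cosθ + √(L² − r² sin²θ); with ω constant, a = ω²·d²x/dθ².
d²x/dθ² = −r cosθ − r²(cos2θ)/√u − r⁴ sin²2θ/(4u^{3/2}),  u = L² − r² sin²θ = 0.00149069 m².
Substituting r = 0.0135 m, L = 0.0398 m, θ = 45.7°: d²x/dθ² = -0.0094575 m.
a = ω²·d²x/dθ² = (263.7)²·(-0.0094575) = -657.68 m/s²;  |a| = 657.68 m/s².

658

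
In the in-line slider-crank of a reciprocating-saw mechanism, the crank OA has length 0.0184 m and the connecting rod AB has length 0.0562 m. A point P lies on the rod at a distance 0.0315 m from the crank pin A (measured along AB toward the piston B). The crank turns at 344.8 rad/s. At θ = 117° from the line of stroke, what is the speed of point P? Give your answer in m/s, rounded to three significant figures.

5.31

ω = 344.8 rad/s.  Crank-pin speed |V_A| = rω = 6.3443 m/s, perpendicular to OA.
Rod angle: sinφ = −(r/L) sinθ ⇒ φ = -16.961°; ω_rod = −rω cosθ/√(L²−r²sin²θ) = +53.581 rad/s.
V_P = V_A + ω_rod × AP, with AP = 0.0315 m along the rod.
Components: V_Px = −rω sinθ − a·ω_rod·sinφ = -5.1605 m/s;  V_Py = rω cosθ + a·ω_rod·cosφ = -1.2659 m/s.
|V_P| = √(V_Px² + V_Py²) = 5.3135 m/s.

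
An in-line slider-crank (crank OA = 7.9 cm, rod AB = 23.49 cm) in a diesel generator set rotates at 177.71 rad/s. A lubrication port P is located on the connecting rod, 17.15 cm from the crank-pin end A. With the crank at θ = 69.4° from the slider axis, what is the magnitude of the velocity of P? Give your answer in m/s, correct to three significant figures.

ω = 177.7 rad/s.  Crank-pin speed |V_A| = rω = 14.039 m/s, perpendicular to OA.
Rod angle: sinφ = −(r/L) sinθ ⇒ φ = -18.349°; ω_rod = −rω cosθ/√(L²−r²sin²θ) = -22.155 rad/s.
V_P = V_A + ω_rod × AP, with AP = 0.1715 m along the rod.
Components: V_Px = −rω sinθ − a·ω_rod·sinφ = -14.338 m/s;  V_Py = rω cosθ + a·ω_rod·cosφ = +1.3332 m/s.
|V_P| = √(V_Px² + V_Py²) = 14.399 m/s.

14.4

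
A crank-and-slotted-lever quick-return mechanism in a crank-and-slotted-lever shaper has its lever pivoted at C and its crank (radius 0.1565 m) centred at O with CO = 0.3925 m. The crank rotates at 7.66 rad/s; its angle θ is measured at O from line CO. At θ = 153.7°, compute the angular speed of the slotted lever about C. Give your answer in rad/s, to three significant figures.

ω = 7.66 rad/s
Crank pin A relative to C: A = (d + r cosθ, r sinθ); lever angle φ = atan2(r sinθ, d + r cosθ).
Differentiating tanφ: φ̇ = rω(d cosθ + r)/(d² + r² + 2dr cosθ).
d² + r² + 2dr cosθ = |CA|² = 0.0684129 m²;  d cosθ + r = -0.19537 m.
|ω_lever| = |0.1565·7.66·-0.19537| / 0.0684129 = 3.4235 rad/s.

3.42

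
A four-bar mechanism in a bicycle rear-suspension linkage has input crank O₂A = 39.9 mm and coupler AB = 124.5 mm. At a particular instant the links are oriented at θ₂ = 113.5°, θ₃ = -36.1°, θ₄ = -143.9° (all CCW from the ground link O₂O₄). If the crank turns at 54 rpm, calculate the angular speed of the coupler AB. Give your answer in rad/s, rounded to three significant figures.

ω₂ = 5.655 rad/s (from 54 rpm).
Differentiating the loop-closure r₂e^{iθ₂}+r₃e^{iθ₃}=r₁+r₄e^{iθ₄} gives r₂ω₂e^{iθ₂}+r₃ω₃e^{iθ₃}=r₄ω₄e^{iθ₄}.
Eliminating the other unknown: ω₃ = r₂ω₂ sin(θ₄−θ₂) / [r₃ sin(θ₃−θ₄)].
Numerator sine = +0.97592; denominator sine = +0.95213.
Result = 0.0399·5.655·(+0.97592) / (0.1245·(+0.95213)) = +1.8576 rad/s; magnitude 1.8576 rad/s.

1.86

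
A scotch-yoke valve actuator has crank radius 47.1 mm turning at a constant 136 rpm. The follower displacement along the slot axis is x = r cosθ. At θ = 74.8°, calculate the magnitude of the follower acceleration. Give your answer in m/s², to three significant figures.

2.50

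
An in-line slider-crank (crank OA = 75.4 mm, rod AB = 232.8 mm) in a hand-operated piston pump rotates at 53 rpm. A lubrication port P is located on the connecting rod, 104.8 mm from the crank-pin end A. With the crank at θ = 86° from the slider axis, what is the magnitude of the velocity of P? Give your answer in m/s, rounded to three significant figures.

ω = 5.55 rad/s.  Crank-pin speed |V_A| = rω = 0.41848 m/s, perpendicular to OA.
Rod angle: sinφ = −(r/L) sinθ ⇒ φ = -18.850°; ω_rod = −rω cosθ/√(L²−r²sin²θ) = -0.1325 rad/s.
V_P = V_A + ω_rod × AP, with AP = 0.1048 m along the rod.
Components: V_Px = −rω sinθ − a·ω_rod·sinφ = -0.42195 m/s;  V_Py = rω cosθ + a·ω_rod·cosφ = +0.01605 m/s.
|V_P| = √(V_Px² + V_Py²) = 0.42225 m/s.

0.422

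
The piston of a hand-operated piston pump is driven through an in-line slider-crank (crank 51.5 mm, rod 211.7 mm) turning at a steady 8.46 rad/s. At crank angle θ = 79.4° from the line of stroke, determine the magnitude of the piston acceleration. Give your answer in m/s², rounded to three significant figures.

ω = 8.46 rad/s
x(θ) = r cosθ + √(L² − r² sin²θ); with ω constant, a = ω²·d²x/dθ².
d²x/dθ² = −r cosθ − r²(cos2θ)/√u − r⁴ sin²2θ/(4u^{3/2}),  u = L² − r² sin²θ = 0.0422544 m².
Substituting r = 0.0515 m, L = 0.2117 m, θ = 79.4°: d²x/dθ² = +0.0025295 m.
a = ω²·d²x/dθ² = (8.46)²·(+0.0025295) = +0.18104 m/s²;  |a| = 0.18104 m/s².

0.181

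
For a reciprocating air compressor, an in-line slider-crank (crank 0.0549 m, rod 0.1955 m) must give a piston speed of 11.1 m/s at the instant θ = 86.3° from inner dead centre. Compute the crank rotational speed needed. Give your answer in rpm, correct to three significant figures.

For an in-line slider-crank, |v_piston| = rω|sinθ|·[1 + r cosθ/√(L² − r² sin²θ)].
With r = 0.0549 m, L = 0.1955 m, θ = 86.3°: the bracketed kinematic factor |dx/dθ| = 0.05582 m.
ω = v/|dx/dθ| = 11.1/0.05582 = 198.85 rad/s.
N = 60ω/(2π) = 1898.9 rpm.

1900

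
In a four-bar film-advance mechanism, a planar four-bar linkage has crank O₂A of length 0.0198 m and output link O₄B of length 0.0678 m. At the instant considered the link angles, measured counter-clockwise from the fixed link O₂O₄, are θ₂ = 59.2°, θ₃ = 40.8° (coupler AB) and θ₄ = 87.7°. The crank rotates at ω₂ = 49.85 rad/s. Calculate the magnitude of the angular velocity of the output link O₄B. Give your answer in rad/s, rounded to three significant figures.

ω₂ = 49.85 rad/s
Differentiating the loop-closure r₂e^{iθ₂}+r₃e^{iθ₃}=r₁+r₄e^{iθ₄} gives r₂ω₂e^{iθ₂}+r₃ω₃e^{iθ₃}=r₄ω₄e^{iθ₄}.
Eliminating the other unknown: ω₄ = r₂ω₂ sin(θ₂−θ₃) / [r₄ sin(θ₄−θ₃)].
Numerator sine = +0.31565; denominator sine = +0.73016.
Result = 0.0198·49.85·(+0.31565) / (0.0678·(+0.73016)) = +6.2934 rad/s; magnitude 6.2934 rad/s.

6.29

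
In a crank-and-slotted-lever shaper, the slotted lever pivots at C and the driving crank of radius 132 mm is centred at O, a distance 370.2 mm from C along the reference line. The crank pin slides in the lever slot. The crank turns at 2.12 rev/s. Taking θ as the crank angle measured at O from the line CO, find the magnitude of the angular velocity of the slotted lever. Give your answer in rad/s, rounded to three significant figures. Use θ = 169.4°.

6.98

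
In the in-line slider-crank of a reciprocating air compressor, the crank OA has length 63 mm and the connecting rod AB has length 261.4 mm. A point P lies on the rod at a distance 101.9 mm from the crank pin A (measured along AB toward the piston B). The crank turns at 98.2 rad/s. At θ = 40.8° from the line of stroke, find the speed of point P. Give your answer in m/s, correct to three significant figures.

5.19

ω = 98.2 rad/s.  Crank-pin speed |V_A| = rω = 6.1866 m/s, perpendicular to OA.
Rod angle: sinφ = −(r/L) sinθ ⇒ φ = -9.061°; ω_rod = −rω cosθ/√(L²−r²sin²θ) = -18.142 rad/s.
V_P = V_A + ω_rod × AP, with AP = 0.1019 m along the rod.
Components: V_Px = −rω sinθ − a·ω_rod·sinφ = -4.3336 m/s;  V_Py = rω cosθ + a·ω_rod·cosφ = +2.8576 m/s.
|V_P| = √(V_Px² + V_Py²) = 5.1909 m/s.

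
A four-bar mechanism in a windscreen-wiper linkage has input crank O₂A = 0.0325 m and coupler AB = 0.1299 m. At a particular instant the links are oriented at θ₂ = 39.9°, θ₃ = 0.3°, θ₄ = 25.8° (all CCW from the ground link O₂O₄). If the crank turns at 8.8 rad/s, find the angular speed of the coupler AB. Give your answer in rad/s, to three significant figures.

ω₂ = 8.8 rad/s
Differentiating the loop-closure r₂e^{iθ₂}+r₃e^{iθ₃}=r₁+r₄e^{iθ₄} gives r₂ω₂e^{iθ₂}+r₃ω₃e^{iθ₃}=r₄ω₄e^{iθ₄}.
Eliminating the other unknown: ω₃ = r₂ω₂ sin(θ₄−θ₂) / [r₃ sin(θ₃−θ₄)].
Numerator sine = -0.24362; denominator sine = -0.43051.
Result = 0.0325·8.8·(-0.24362) / (0.1299·(-0.43051)) = +1.2459 rad/s; magnitude 1.2459 rad/s.

1.25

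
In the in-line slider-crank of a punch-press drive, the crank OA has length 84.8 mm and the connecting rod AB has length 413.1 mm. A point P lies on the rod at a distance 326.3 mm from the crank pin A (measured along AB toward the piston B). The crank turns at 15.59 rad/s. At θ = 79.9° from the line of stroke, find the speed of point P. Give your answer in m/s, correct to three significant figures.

1.34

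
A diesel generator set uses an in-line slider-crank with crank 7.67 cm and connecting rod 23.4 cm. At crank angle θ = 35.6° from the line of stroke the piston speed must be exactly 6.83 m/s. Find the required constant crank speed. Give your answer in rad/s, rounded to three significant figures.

120

For an in-line slider-crank, |v_piston| = rω|sinθ|·[1 + r cosθ/√(L² − r² sin²θ)].
With r = 0.0767 m, L = 0.234 m, θ = 35.6°: the bracketed kinematic factor |dx/dθ| = 0.056771 m.
ω = v/|dx/dθ| = 6.83/0.056771 = 120.31 rad/s.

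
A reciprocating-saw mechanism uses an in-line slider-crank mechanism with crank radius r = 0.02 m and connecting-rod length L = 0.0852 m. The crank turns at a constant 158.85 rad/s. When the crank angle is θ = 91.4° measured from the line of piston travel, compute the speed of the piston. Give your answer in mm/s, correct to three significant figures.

3160

ω = 158.8 rad/s
For an in-line slider-crank, x = r cosθ + √(L² − r² sin²θ), so v = −rω sinθ·[1 + r cosθ/√(L² − r² sin²θ)].
With r = 0.02 m, L = 0.0852 m, θ = 91.4°: √(L² − r² sin²θ) = 0.082821 m.
v = −0.02·158.8·0.99970·[1 + 0.02·-0.02443/0.082821] = -3.1573 m/s.
|v| = 3.1573 m/s = 3157.3 mm/s.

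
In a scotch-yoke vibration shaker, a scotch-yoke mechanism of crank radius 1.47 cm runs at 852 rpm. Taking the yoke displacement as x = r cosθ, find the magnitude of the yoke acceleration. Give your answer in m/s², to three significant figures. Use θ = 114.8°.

ω = 89.22 rad/s (from 852 rpm).
x = r cosθ ⇒ ẍ = −rω² cosθ (ω constant).
|a| = rω²|cosθ| = 0.0147·(89.22)²·|cos 114.8°| = 49.084 m/s².

49.1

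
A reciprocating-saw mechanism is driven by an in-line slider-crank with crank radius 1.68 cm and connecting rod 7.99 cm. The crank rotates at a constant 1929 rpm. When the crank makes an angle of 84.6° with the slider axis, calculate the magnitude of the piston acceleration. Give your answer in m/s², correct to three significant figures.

ω = 2π·1929/60 = 202 rad/s
x(θ) = r cosθ + √(L² − r² sin²θ); with ω constant, a = ω²·d²x/dθ².
d²x/dθ² = −r cosθ − r²(cos2θ)/√u − r⁴ sin²2θ/(4u^{3/2}),  u = L² − r² sin²θ = 0.00610427 m².
Substituting r = 0.0168 m, L = 0.0799 m, θ = 84.6°: d²x/dθ² = +0.001966 m.
a = ω²·d²x/dθ² = (202)²·(+0.001966) = +80.223 m/s²;  |a| = 80.223 m/s².

80.2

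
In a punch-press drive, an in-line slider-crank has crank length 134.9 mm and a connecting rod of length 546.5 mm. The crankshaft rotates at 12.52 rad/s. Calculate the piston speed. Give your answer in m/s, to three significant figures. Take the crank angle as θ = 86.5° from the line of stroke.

ω = 12.52 rad/s
For an in-line slider-crank, x = r cosθ + √(L² − r² sin²θ), so v = −rω sinθ·[1 + r cosθ/√(L² − r² sin²θ)].
With r = 0.1349 m, L = 0.5465 m, θ = 86.5°: √(L² − r² sin²θ) = 0.52965 m.
v = −0.1349·12.52·0.99813·[1 + 0.1349·0.06105/0.52965] = -1.712 m/s.
|v| = 1.712 m/s.

1.71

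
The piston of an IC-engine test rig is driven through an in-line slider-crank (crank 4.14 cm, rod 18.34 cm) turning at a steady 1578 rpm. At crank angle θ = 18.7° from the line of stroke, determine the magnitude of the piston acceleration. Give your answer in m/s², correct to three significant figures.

ω = 2π·1578/60 = 165.2 rad/s
x(θ) = r cosθ + √(L² − r² sin²θ); with ω constant, a = ω²·d²x/dθ².
d²x/dθ² = −r cosθ − r²(cos2θ)/√u − r⁴ sin²2θ/(4u^{3/2}),  u = L² − r² sin²θ = 0.0334594 m².
Substituting r = 0.0414 m, L = 0.1834 m, θ = 18.7°: d²x/dθ² = -0.046702 m.
a = ω²·d²x/dθ² = (165.2)²·(-0.046702) = -1275.3 m/s²;  |a| = 1275.3 m/s².

1280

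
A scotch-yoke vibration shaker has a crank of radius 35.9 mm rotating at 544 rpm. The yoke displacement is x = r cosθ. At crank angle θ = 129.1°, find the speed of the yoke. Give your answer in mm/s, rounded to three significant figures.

1590

ω = 56.97 rad/s (from 544 rpm).
x = r cosθ ⇒ ẋ = −rω sinθ.
|v| = rω|sinθ| = 0.0359·56.97·|sin 129.1°| = 1.5871 m/s = 1587.1 mm/s.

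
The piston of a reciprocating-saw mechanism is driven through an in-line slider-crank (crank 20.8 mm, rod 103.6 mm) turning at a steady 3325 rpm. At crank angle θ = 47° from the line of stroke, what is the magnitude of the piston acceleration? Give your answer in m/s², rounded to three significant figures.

1690

ω = 2π·3325/60 = 348.2 rad/s
x(θ) = r cosθ + √(L² − r² sin²θ); with ω constant, a = ω²·d²x/dθ².
d²x/dθ² = −r cosθ − r²(cos2θ)/√u − r⁴ sin²2θ/(4u^{3/2}),  u = L² − r² sin²θ = 0.0105016 m².
Substituting r = 0.0208 m, L = 0.1036 m, θ = 47°: d²x/dθ² = -0.013934 m.
a = ω²·d²x/dθ² = (348.2)²·(-0.013934) = -1689.4 m/s²;  |a| = 1689.4 m/s².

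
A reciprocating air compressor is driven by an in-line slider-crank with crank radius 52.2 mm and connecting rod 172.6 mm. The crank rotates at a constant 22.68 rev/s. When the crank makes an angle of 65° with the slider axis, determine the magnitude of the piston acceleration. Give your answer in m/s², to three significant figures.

239

ω = 2π·22.7 = 142.5 rad/s
x(θ) = r cosθ + √(L² − r² sin²θ); with ω constant, a = ω²·d²x/dθ².
d²x/dθ² = −r cosθ − r²(cos2θ)/√u − r⁴ sin²2θ/(4u^{3/2}),  u = L² − r² sin²θ = 0.0275526 m².
Substituting r = 0.0522 m, L = 0.1726 m, θ = 65°: d²x/dθ² = -0.011747 m.
a = ω²·d²x/dθ² = (142.5)²·(-0.011747) = -238.55 m/s²;  |a| = 238.55 m/s².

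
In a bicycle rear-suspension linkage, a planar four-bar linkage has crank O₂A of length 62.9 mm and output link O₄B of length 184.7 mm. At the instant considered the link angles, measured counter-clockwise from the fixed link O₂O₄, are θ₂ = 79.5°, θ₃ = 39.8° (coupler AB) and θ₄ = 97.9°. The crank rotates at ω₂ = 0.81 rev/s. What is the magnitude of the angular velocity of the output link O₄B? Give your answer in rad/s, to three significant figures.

ω₂ = 5.089 rad/s (from 0.81 rev/s).
Differentiating the loop-closure r₂e^{iθ₂}+r₃e^{iθ₃}=r₁+r₄e^{iθ₄} gives r₂ω₂e^{iθ₂}+r₃ω₃e^{iθ₃}=r₄ω₄e^{iθ₄}.
Eliminating the other unknown: ω₄ = r₂ω₂ sin(θ₂−θ₃) / [r₄ sin(θ₄−θ₃)].
Numerator sine = +0.63877; denominator sine = +0.84897.
Result = 0.0629·5.089·(+0.63877) / (0.1847·(+0.84897)) = +1.3041 rad/s; magnitude 1.3041 rad/s.

1.30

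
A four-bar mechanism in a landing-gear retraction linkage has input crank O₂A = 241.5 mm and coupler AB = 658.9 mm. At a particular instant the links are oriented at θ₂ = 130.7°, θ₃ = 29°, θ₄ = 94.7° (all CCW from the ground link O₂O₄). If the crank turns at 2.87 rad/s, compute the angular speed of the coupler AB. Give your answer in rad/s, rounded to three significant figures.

0.678

ω₂ = 2.87 rad/s
Differentiating the loop-closure r₂e^{iθ₂}+r₃e^{iθ₃}=r₁+r₄e^{iθ₄} gives r₂ω₂e^{iθ₂}+r₃ω₃e^{iθ₃}=r₄ω₄e^{iθ₄}.
Eliminating the other unknown: ω₃ = r₂ω₂ sin(θ₄−θ₂) / [r₃ sin(θ₃−θ₄)].
Numerator sine = -0.58779; denominator sine = -0.91140.
Result = 0.2415·2.87·(-0.58779) / (0.6589·(-0.91140)) = +0.6784 rad/s; magnitude 0.6784 rad/s.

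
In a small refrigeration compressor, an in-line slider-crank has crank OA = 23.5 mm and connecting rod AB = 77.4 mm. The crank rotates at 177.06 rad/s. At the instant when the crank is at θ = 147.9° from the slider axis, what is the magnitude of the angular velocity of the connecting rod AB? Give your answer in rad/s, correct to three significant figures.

46.1

ω = 177.1 rad/s
The rod makes angle φ with the slider axis where L sinφ = r sinθ; differentiating, L cosφ·φ̇ = r ω cosθ.
L cosφ = √(L² − r² sin²θ) = 0.076386 m.
|ω_rod| = r ω |cosθ| / √(L² − r² sin²θ) = 0.0235·177.1·0.84712/0.076386 = 46.145 rad/s.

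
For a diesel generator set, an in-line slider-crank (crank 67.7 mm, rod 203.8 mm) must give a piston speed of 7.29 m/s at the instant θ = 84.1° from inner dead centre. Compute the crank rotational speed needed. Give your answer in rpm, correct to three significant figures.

For an in-line slider-crank, |v_piston| = rω|sinθ|·[1 + r cosθ/√(L² − r² sin²θ)].
With r = 0.0677 m, L = 0.2038 m, θ = 84.1°: the bracketed kinematic factor |dx/dθ| = 0.069778 m.
ω = v/|dx/dθ| = 7.29/0.069778 = 104.47 rad/s.
N = 60ω/(2π) = 997.66 rpm.

998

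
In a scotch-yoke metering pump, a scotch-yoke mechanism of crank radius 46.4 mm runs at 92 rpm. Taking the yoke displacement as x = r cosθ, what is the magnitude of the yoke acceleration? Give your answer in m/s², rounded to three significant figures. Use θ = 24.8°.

3.91

ω = 9.634 rad/s (from 92 rpm).
x = r cosθ ⇒ ẍ = −rω² cosθ (ω constant).
|a| = rω²|cosθ| = 0.0464·(9.634)²·|cos 24.8°| = 3.9096 m/s².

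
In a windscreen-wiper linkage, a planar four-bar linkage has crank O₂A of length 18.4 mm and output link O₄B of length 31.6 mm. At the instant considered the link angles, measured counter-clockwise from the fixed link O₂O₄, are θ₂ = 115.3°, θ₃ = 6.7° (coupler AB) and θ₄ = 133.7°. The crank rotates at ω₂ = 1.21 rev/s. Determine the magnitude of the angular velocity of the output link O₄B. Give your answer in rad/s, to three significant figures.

5.25

ω₂ = 7.603 rad/s (from 1.21 rev/s).
Differentiating the loop-closure r₂e^{iθ₂}+r₃e^{iθ₃}=r₁+r₄e^{iθ₄} gives r₂ω₂e^{iθ₂}+r₃ω₃e^{iθ₃}=r₄ω₄e^{iθ₄}.
Eliminating the other unknown: ω₄ = r₂ω₂ sin(θ₂−θ₃) / [r₄ sin(θ₄−θ₃)].
Numerator sine = +0.94777; denominator sine = +0.79864.
Result = 0.0184·7.603·(+0.94777) / (0.0316·(+0.79864)) = +5.2535 rad/s; magnitude 5.2535 rad/s.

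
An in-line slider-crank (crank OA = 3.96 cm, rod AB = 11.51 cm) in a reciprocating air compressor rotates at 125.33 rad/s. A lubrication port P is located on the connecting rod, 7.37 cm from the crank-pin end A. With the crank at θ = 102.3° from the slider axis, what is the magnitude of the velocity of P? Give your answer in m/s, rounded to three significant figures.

4.62

ω = 125.3 rad/s.  Crank-pin speed |V_A| = rω = 4.9631 m/s, perpendicular to OA.
Rod angle: sinφ = −(r/L) sinθ ⇒ φ = -19.643°; ω_rod = −rω cosθ/√(L²−r²sin²θ) = +9.7534 rad/s.
V_P = V_A + ω_rod × AP, with AP = 0.0737 m along the rod.
Components: V_Px = −rω sinθ − a·ω_rod·sinφ = -4.6075 m/s;  V_Py = rω cosθ + a·ω_rod·cosφ = -0.38029 m/s.
|V_P| = √(V_Px² + V_Py²) = 4.6232 m/s.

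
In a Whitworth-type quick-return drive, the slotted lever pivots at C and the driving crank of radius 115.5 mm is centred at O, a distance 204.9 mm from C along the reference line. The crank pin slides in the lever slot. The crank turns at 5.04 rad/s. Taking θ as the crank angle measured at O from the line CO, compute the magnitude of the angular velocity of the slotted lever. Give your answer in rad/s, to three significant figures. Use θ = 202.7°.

3.67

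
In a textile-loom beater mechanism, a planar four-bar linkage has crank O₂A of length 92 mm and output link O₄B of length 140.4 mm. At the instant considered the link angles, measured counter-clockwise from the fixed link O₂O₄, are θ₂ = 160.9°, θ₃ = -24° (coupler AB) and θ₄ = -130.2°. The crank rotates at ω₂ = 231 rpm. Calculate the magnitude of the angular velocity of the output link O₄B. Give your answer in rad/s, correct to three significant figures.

1.41

ω₂ = 24.19 rad/s (from 231 rpm).
Differentiating the loop-closure r₂e^{iθ₂}+r₃e^{iθ₃}=r₁+r₄e^{iθ₄} gives r₂ω₂e^{iθ₂}+r₃ω₃e^{iθ₃}=r₄ω₄e^{iθ₄}.
Eliminating the other unknown: ω₄ = r₂ω₂ sin(θ₂−θ₃) / [r₄ sin(θ₄−θ₃)].
Numerator sine = -0.08542; denominator sine = -0.96029.
Result = 0.092·24.19·(-0.08542) / (0.1404·(-0.96029)) = +1.4099 rad/s; magnitude 1.4099 rad/s.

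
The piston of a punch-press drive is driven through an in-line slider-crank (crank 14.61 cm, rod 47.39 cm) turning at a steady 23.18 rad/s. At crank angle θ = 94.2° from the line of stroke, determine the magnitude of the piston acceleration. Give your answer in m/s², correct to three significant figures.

30.9

ω = 23.18 rad/s
x(θ) = r cosθ + √(L² − r² sin²θ); with ω constant, a = ω²·d²x/dθ².
d²x/dθ² = −r cosθ − r²(cos2θ)/√u − r⁴ sin²2θ/(4u^{3/2}),  u = L² − r² sin²θ = 0.20335 m².
Substituting r = 0.1461 m, L = 0.4739 m, θ = 94.2°: d²x/dθ² = +0.0575 m.
a = ω²·d²x/dθ² = (23.18)²·(+0.0575) = +30.896 m/s²;  |a| = 30.896 m/s².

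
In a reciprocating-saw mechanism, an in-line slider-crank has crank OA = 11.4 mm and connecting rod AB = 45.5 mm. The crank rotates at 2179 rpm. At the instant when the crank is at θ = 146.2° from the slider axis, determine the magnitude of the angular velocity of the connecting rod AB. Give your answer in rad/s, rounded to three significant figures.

48.0

ω = 228.2 rad/s (converted from 2179 rpm).
The rod makes angle φ with the slider axis where L sinφ = r sinθ; differentiating, L cosφ·φ̇ = r ω cosθ.
L cosφ = √(L² − r² sin²θ) = 0.045056 m.
|ω_rod| = r ω |cosθ| / √(L² − r² sin²θ) = 0.0114·228.2·0.83098/0.045056 = 47.977 rad/s.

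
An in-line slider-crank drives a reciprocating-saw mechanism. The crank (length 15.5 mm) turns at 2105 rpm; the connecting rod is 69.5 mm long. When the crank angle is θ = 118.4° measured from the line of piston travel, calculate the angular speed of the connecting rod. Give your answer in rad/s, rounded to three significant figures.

23.8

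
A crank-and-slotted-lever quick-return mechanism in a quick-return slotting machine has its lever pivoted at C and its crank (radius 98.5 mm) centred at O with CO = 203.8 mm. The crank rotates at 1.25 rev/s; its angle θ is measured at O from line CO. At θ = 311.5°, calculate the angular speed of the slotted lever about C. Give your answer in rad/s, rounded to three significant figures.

ω = 7.854 rad/s (from 1.25 rev/s).
Crank pin A relative to C: A = (d + r cosθ, r sinθ); lever angle φ = atan2(r sinθ, d + r cosθ).
Differentiating tanφ: φ̇ = rω(d cosθ + r)/(d² + r² + 2dr cosθ).
d² + r² + 2dr cosθ = |CA|² = 0.07784 m²;  d cosθ + r = +0.23354 m.
|ω_lever| = |0.0985·7.854·+0.23354| / 0.07784 = 2.3211 rad/s.

2.32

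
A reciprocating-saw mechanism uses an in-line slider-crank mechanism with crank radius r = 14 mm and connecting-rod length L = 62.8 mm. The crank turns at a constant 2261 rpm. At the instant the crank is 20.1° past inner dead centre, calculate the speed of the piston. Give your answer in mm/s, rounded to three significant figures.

ω = 2π·2261/60 = 236.8 rad/s
For an in-line slider-crank, x = r cosθ + √(L² − r² sin²θ), so v = −rω sinθ·[1 + r cosθ/√(L² − r² sin²θ)].
With r = 0.014 m, L = 0.0628 m, θ = 20.1°: √(L² − r² sin²θ) = 0.062615 m.
v = −0.014·236.8·0.34366·[1 + 0.014·0.93909/0.062615] = -1.3784 m/s.
|v| = 1.3784 m/s = 1378.4 mm/s.

1380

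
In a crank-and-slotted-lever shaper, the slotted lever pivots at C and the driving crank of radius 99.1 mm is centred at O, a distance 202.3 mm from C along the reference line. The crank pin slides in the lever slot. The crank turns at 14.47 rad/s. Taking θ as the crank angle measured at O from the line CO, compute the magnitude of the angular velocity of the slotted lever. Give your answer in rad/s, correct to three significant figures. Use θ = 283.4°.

ω = 14.47 rad/s
Crank pin A relative to C: A = (d + r cosθ, r sinθ); lever angle φ = atan2(r sinθ, d + r cosθ).
Differentiating tanφ: φ̇ = rω(d cosθ + r)/(d² + r² + 2dr cosθ).
d² + r² + 2dr cosθ = |CA|² = 0.0600382 m²;  d cosθ + r = +0.14598 m.
|ω_lever| = |0.0991·14.47·+0.14598| / 0.0600382 = 3.4867 rad/s.

3.49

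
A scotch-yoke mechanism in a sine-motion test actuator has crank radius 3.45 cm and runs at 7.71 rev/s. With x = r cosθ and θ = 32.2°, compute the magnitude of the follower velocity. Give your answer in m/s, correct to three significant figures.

0.891

ω = 48.44 rad/s (from 7.71 rev/s).
x = r cosθ ⇒ ẋ = −rω sinθ.
|v| = rω|sinθ| = 0.0345·48.44·|sin 32.2°| = 0.89059 m/s.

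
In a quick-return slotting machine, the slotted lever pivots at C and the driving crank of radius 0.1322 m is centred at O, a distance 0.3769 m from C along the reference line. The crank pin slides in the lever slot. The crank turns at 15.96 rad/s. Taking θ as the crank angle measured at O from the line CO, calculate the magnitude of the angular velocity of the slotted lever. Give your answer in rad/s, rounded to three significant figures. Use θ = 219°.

4.13

ω = 15.96 rad/s
Crank pin A relative to C: A = (d + r cosθ, r sinθ); lever angle φ = atan2(r sinθ, d + r cosθ).
Differentiating tanφ: φ̇ = rω(d cosθ + r)/(d² + r² + 2dr cosθ).
d² + r² + 2dr cosθ = |CA|² = 0.082086 m²;  d cosθ + r = -0.16071 m.
|ω_lever| = |0.1322·15.96·-0.16071| / 0.082086 = 4.1307 rad/s.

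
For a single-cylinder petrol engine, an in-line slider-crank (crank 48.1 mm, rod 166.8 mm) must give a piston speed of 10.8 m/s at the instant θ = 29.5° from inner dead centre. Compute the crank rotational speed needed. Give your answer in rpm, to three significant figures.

For an in-line slider-crank, |v_piston| = rω|sinθ|·[1 + r cosθ/√(L² − r² sin²θ)].
With r = 0.0481 m, L = 0.1668 m, θ = 29.5°: the bracketed kinematic factor |dx/dθ| = 0.029691 m.
ω = v/|dx/dθ| = 10.8/0.029691 = 363.75 rad/s.
N = 60ω/(2π) = 3473.5 rpm.

3470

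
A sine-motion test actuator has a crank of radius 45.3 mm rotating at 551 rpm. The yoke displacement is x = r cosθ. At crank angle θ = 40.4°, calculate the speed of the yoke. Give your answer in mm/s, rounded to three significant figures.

1690

ω = 57.7 rad/s (from 551 rpm).
x = r cosθ ⇒ ẋ = −rω sinθ.
|v| = rω|sinθ| = 0.0453·57.7·|sin 40.4°| = 1.6941 m/s = 1694.1 mm/s.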